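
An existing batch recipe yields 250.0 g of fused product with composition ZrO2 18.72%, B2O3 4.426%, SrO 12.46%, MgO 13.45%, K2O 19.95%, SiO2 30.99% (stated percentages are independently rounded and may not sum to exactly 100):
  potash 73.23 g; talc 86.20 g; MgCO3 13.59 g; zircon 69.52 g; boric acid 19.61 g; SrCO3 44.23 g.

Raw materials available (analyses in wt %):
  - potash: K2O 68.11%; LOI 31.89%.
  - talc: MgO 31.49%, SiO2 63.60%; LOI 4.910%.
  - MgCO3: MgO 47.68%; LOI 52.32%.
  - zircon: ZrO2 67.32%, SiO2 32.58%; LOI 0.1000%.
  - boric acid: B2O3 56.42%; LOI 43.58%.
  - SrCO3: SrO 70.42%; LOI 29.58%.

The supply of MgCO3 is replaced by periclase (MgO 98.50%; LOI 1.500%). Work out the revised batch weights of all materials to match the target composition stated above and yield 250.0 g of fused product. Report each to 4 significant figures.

Revised batch per 250.0 g fused product:
  potash: 73.23 g
  talc: 86.20 g
  periclase: 6.578 g
  zircon: 69.52 g
  boric acid: 19.61 g
  SrCO3: 44.23 g
Total batch = 299.4 g; LOI loss = 49.38 g

Every computation carries full precision through the solve. In-progress results appear rounded to four significant digits in the working; each reported figure carries a single rounding; the derived quantities, which include the yield, LOI, glass mass, six oxide percentages, the totals, are re-derived in exact precision, as given in problem or answer, using the weight values for 250.0 g of glass.
Oxide mass targets, per 250.0 g fused product:
  ZrO2: 18.72% × 250.0 = 46.80 g
  B2O3: 4.426% × 250.0 = 11.06 g
  SrO: 12.46% × 250.0 = 31.15 g
  MgO: 13.45% × 250.0 = 33.62 g
  K2O: 19.95% × 250.0 = 49.88 g
  SiO2: 30.99% × 250.0 = 77.47 g
Balance tally, oxide-wise, with the batch weights as given, versus the basis set out (target by target, the sums agree given rounding of the digits):
  ZrO2: 69.52·0.6732 = 46.80 g (target 46.80 g)
  B2O3: 19.61·0.5642 = 11.06 g (target 11.06 g)
  SrO: 44.23·0.7042 = 31.15 g (target 31.15 g)
  MgO: 86.20·0.3149 + 6.578·0.9850 = 33.62 g (target 33.62 g)
  K2O: 73.23·0.6811 = 49.88 g (target 49.88 g)
  SiO2: 86.20·0.6360 + 69.52·0.3258 = 77.47 g (target 77.47 g)
Auditing the glass mass value: batch total minus LOI = 250.0 g (targets for the oxides total 250.0 g; the stated basis being 250.0 g — differing by rounding only).
Total batch = Σ batch = 299.4 g; Σ batch·LOI gives LOI loss = 49.38 g; yield, glass over the total, = 83.50%.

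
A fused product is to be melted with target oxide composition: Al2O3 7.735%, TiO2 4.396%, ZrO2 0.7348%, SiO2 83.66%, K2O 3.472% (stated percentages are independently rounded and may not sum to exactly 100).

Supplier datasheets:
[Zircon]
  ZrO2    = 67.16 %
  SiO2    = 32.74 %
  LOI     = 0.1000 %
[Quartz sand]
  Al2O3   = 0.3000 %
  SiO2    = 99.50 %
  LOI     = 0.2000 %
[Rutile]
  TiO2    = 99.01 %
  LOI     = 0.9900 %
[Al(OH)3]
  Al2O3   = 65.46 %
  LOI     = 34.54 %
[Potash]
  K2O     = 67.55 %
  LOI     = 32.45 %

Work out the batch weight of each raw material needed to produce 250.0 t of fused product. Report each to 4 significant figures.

Batch per 250.0 t fused product:
  Zircon: 2.735 t
  Quartz sand: 209.3 t
  Rutile: 11.10 t
  Al(OH)3: 28.58 t
  Potash: 12.85 t
Total batch = 264.6 t; LOI loss = 14.57 t; yield = 94.49%

Intermediates are printed, rounded to 4 significant digits, on the page — the working math runs at full precision at each step. Every reported value is rounded just once — derived quantities (ignition loss, yield, net glass mass, five oxide percentages, the totals) are re-derived in full precision starting from the weights per 250.0 t of glass as set out in problem or answer.
Target oxide masses per 250.0 t fused product:
  Al2O3: 7.735% × 250.0 = 19.34 t
  TiO2: 4.396% × 250.0 = 10.99 t
  ZrO2: 0.7348% × 250.0 = 1.837 t
  SiO2: 83.66% × 250.0 = 209.2 t
  K2O: 3.472% × 250.0 = 8.680 t
Balance tally, oxide-wise, with the batch weights as given, at the basis given (summed amounts equal target values given rounding of the digits):
  Al2O3: 209.3·0.003000 + 28.58·0.6546 = 19.34 t (target 19.34 t)
  TiO2: 11.10·0.9901 = 10.99 t (target 10.99 t)
  ZrO2: 2.735·0.6716 = 1.837 t (target 1.837 t)
  SiO2: 2.735·0.3274 + 209.3·0.9950 = 209.1 t (target 209.2 t)
  K2O: 12.85·0.6755 = 8.680 t (target 8.680 t)
Glass mass check: batch total minus LOI = 250.0 t (summing oxide targets gives 250.0 t; stated basis 250.0 t — differing by rounding only).
Total batch = Σ batch = 264.6 t; LOI removed, Σ of batch·LOI: 14.57 t; as yield: glass ÷ batch → 94.49%.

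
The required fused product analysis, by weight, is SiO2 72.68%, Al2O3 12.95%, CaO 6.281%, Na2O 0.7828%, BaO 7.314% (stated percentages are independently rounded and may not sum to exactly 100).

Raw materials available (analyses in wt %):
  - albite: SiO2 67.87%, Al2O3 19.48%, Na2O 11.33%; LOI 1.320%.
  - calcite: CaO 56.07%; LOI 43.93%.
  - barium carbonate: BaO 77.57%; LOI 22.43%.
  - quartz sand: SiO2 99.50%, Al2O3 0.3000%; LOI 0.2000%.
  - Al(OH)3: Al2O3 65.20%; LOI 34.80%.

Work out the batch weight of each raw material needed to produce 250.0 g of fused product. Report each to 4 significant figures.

Batch per 250.0 g fused product:
  albite: 17.27 g
  calcite: 28.01 g
  barium carbonate: 23.57 g
  quartz sand: 170.8 g
  Al(OH)3: 43.71 g
Total batch = 283.4 g; LOI loss = 33.37 g; yield = 88.22%

Values along the way are displayed rounded to four significant digits within the worked lines — the working math keeps full float precision from first step to last — every reported figure is rounded once only — derived quantities, including five oxide percentages, the totals, glass mass, LOI, the yield, are rebuilt using the weight values per 250.0 g of glass at full precision, as set out in the question or the answer.
Target oxide masses per 250.0 g fused product:
  SiO2: 72.68% × 250.0 = 181.7 g
  Al2O3: 12.95% × 250.0 = 32.38 g
  CaO: 6.281% × 250.0 = 15.70 g
  Na2O: 0.7828% × 250.0 = 1.957 g
  BaO: 7.314% × 250.0 = 18.28 g
Oxide-by-oxide audit given the weights on record, under the basis named above (every target is met by its sum inside rounding margins):
  SiO2: 17.27·0.6787 + 170.8·0.9950 = 181.7 g (target 181.7 g)
  Al2O3: 17.27·0.1948 + 170.8·0.003000 + 43.71·0.6520 = 32.38 g (target 32.38 g)
  CaO: 28.01·0.5607 = 15.71 g (target 15.70 g)
  Na2O: 17.27·0.1133 = 1.957 g (target 1.957 g)
  BaO: 23.57·0.7757 = 18.28 g (target 18.28 g)
Glass-mass closure: Σ batch − LOI loss = 250.0 g (per-oxide target masses sum to 250.0 g; versus the stated basis of 250.0 g — differing by rounding only).
Adding the batch up: Σ batch = 283.4 g; LOI loss = Σ batch·LOI = 33.37 g; yield = glass ÷ total batch = 88.22%.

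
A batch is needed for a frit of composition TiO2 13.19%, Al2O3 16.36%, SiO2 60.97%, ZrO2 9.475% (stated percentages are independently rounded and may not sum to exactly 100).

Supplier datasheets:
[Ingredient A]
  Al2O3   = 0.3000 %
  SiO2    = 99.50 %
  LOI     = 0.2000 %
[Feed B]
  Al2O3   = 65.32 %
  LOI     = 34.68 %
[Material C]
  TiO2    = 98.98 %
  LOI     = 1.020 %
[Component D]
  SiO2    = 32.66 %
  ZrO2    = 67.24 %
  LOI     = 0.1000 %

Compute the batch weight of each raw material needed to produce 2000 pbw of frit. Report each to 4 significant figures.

Intermediates are displayed (rounded to 4 significant figures) at each printed step — the whole derivation runs at full float precision at each step. Each reported figure undergoes a single rounding — derived quantities are computed at full float precision (the yield, net glass mass, the four compositions, the totals, LOI) starting from the weights on 2000 pbw of glass, as written in the question or the answer.
Target masses of each oxide per 2000 pbw frit:
  TiO2: 13.19% × 2000 = 263.8 pbw
  Al2O3: 16.36% × 2000 = 327.2 pbw
  SiO2: 60.97% × 2000 = 1219 pbw
  ZrO2: 9.475% × 2000 = 189.5 pbw
Verifying the oxide balance working from each reported weight, relative to the basis at hand (target by target, the sums agree given rounding of the digits):
  TiO2: 266.5·0.9898 = 263.8 pbw (target 263.8 pbw)
  Al2O3: 1133·0.003000 + 495.7·0.6532 = 327.2 pbw (target 327.2 pbw)
  SiO2: 1133·0.9950 + 281.8·0.3266 = 1219 pbw (target 1219 pbw)
  ZrO2: 281.8·0.6724 = 189.5 pbw (target 189.5 pbw)
Glass-mass sanity pass: batch total minus LOI = 2000 pbw (targets for the oxides total 2000 pbw; with the basis standing at 2000 pbw — rounding explains the deltas).
Total batch = Σ batch = 2177 pbw; ignition loss, Σ(batch × LOI) = 177.2 pbw; glass ÷ batch gives a yield of 91.86%.

Batch per 2000 pbw frit:
  Ingredient A: 1133 pbw
  Feed B: 495.7 pbw
  Material C: 266.5 pbw
  Component D: 281.8 pbw
Total batch = 2177 pbw; LOI loss = 177.2 pbw; yield = 91.86%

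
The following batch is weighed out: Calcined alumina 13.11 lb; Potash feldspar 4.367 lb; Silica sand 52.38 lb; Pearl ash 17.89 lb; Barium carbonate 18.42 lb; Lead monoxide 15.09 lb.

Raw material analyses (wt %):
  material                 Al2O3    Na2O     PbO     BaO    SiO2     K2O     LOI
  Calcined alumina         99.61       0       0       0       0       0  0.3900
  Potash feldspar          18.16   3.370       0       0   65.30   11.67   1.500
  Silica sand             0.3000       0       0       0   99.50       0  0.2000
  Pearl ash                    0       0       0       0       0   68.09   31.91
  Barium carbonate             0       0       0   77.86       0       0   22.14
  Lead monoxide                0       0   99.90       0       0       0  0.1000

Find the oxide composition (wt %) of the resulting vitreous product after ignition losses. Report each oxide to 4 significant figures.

Values along the way are shown (rounded to 4 significant figures) alongside each step — every computation holds exact precision in all steps — exactly one rounding goes into every reported value. All derived quantities, which include yield, glass mass, the totals, LOI, the six compositions, are re-derived at exact precision, as quoted within the problem or answer text, using the weight values for 111.2 lb of glass.
Oxide masses out of the charge:
  Al2O3: 13.11·0.9961 + 4.367·0.1816 + 52.38·0.003000 = 14.01 lb
  Na2O: 4.367·0.03370 = 0.1472 lb
  PbO: 15.09·0.9990 = 15.07 lb
  BaO: 18.42·0.7786 = 14.34 lb
  SiO2: 4.367·0.6530 + 52.38·0.9950 = 54.97 lb
  K2O: 4.367·0.1167 + 17.89·0.6809 = 12.69 lb
LOI: 13.11·0.003900 + 4.367·0.01500 + 52.38·0.002000 + 17.89·0.3191 + 18.42·0.2214 + 15.09·0.001000 = 10.02 lb
Net of LOI, the glass mass = 121.3 − 10.02 = 111.2 lb (= the summed oxide contributions)
percent by weight: oxide/glass ×100

Glass mass = 111.2 lb (batch 121.3 − LOI 10.02).
Composition: Al2O3 12.59%, Na2O 0.1323%, PbO 13.55%, BaO 12.89%, SiO2 49.42%, K2O 11.41%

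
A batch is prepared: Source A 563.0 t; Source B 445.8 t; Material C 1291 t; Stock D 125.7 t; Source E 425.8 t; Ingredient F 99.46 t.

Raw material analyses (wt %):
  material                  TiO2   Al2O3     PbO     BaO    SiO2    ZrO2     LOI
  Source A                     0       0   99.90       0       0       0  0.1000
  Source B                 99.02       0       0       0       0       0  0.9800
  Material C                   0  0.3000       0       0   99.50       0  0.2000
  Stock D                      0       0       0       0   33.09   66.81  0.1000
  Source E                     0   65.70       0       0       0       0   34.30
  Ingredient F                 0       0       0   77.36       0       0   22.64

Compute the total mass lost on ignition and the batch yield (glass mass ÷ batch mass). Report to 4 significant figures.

LOI loss = 176.2 t; glass = 2775 t; yield = 94.03%

All arithmetic runs at full float precision in every operation — mid-chain values are printed, rounded to 4 significant figures, in the printout — each reported value sees exactly one rounding; all derived quantities are computed at full precision (glass mass, the six compositions, totals, the yield, ignition loss) using the weight values per 2775 t of glass exactly as printed in either problem or answer.
Material-by-material LOI:
  Source A: 563.0 × 0.001000 = 0.5630 t
  Source B: 445.8 × 0.009800 = 4.369 t
  Material C: 1291 × 0.002000 = 2.582 t
  Stock D: 125.7 × 0.001000 = 0.1257 t
  Source E: 425.8 × 0.3430 = 146.0 t
  Ingredient F: 99.46 × 0.2264 = 22.52 t
Total LOI = 176.2 t
Glass = batch − LOI = 2951 − 176.2 = 2775 t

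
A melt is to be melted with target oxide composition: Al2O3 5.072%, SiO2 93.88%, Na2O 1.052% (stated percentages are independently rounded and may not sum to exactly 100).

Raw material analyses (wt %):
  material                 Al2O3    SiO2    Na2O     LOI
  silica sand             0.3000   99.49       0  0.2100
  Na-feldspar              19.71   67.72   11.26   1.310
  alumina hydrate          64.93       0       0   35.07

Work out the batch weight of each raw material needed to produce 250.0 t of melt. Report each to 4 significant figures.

Batch per 250.0 t melt:
  silica sand: 220.0 t
  Na-feldspar: 23.36 t
  alumina hydrate: 11.42 t
Total batch = 254.8 t; LOI loss = 4.773 t; yield = 98.13%

Intermediates are shown rounded to four significant digits; full float precision is maintained all the way through — exactly one rounding is applied to every reported result; the derived quantities, including the yield, glass mass, ignition loss, the totals, three oxide percentages, are carried using the weight values per 250.0 t of glass at full precision precisely as stated by the problem or answer text.
Oxide-by-oxide targets in 250.0 t melt:
  Al2O3: 5.072% × 250.0 = 12.68 t
  SiO2: 93.88% × 250.0 = 234.7 t
  Na2O: 1.052% × 250.0 = 2.630 t
Verifying the oxide balance from the weights as reported, versus the basis set out (target by target, the sums agree inside rounding margins):
  Al2O3: 220.0·0.003000 + 23.36·0.1971 + 11.42·0.6493 = 12.68 t (target 12.68 t)
  SiO2: 220.0·0.9949 + 23.36·0.6772 = 234.7 t (target 234.7 t)
  Na2O: 23.36·0.1126 = 2.630 t (target 2.630 t)
Auditing the glass mass value: total batch − LOI = 250.0 t (summing oxide targets gives 250.0 t; basis as stated: 250.0 t — differing by rounding only).
Batch grand total — Σ batch = 254.8 t; the LOI term Σ batch·LOI equals 4.773 t; yield, glass over the total, = 98.13%.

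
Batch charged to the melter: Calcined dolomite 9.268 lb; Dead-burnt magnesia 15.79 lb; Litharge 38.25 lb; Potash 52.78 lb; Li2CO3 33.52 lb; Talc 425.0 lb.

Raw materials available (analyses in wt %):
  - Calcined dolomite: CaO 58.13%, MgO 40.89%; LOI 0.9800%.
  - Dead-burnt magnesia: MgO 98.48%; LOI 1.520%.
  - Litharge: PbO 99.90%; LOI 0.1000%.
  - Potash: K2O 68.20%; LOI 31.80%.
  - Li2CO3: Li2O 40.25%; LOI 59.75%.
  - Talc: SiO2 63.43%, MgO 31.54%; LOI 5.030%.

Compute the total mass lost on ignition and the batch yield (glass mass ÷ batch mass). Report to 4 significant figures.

In-progress results are rounded to 4 significant figures when quoted. All internal work runs at exact precision in every operation; a single rounding finalizes every reported result — derived quantities (totals, ignition loss, six oxide percentages, the yield, glass mass) are carried from the batch weights per 516.0 lb of glass in full precision exactly as printed in either problem or answer.
Material-by-material LOI:
  Calcined dolomite: 9.268 × 0.009800 = 0.09083 lb
  Dead-burnt magnesia: 15.79 × 0.01520 = 0.2400 lb
  Litharge: 38.25 × 0.001000 = 0.03825 lb
  Potash: 52.78 × 0.3180 = 16.78 lb
  Li2CO3: 33.52 × 0.5975 = 20.03 lb
  Talc: 425.0 × 0.05030 = 21.38 lb
Total LOI = 58.56 lb
Glass = batch − LOI = 574.6 − 58.56 = 516.0 lb

LOI loss = 58.56 lb; glass = 516.0 lb; yield = 89.81%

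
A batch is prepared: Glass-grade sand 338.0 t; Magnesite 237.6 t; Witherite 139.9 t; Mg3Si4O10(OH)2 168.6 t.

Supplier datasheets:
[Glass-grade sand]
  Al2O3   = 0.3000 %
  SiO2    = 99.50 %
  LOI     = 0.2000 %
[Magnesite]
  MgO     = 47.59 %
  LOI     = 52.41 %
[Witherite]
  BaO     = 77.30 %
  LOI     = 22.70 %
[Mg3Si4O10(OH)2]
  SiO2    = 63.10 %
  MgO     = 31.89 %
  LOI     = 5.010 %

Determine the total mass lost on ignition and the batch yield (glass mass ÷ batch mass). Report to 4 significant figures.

LOI loss = 165.4 t; glass = 718.7 t; yield = 81.29%

Each numeric step runs at exact precision from start to finish — in-progress results are displayed (rounded to 4 significant digits) as written. Each reported number undergoes a single rounding — derived quantities, which include ignition loss, totals, four oxide percentages, the yield, glass mass, are re-derived at full precision, as set out in the problem or answer text, from the batch weights per 718.7 t of glass.
Each material's LOI contribution:
  Glass-grade sand: 338.0 × 0.002000 = 0.6760 t
  Magnesite: 237.6 × 0.5241 = 124.5 t
  Witherite: 139.9 × 0.2270 = 31.76 t
  Mg3Si4O10(OH)2: 168.6 × 0.05010 = 8.447 t
Total LOI = 165.4 t
Glass = batch − LOI = 884.1 − 165.4 = 718.7 t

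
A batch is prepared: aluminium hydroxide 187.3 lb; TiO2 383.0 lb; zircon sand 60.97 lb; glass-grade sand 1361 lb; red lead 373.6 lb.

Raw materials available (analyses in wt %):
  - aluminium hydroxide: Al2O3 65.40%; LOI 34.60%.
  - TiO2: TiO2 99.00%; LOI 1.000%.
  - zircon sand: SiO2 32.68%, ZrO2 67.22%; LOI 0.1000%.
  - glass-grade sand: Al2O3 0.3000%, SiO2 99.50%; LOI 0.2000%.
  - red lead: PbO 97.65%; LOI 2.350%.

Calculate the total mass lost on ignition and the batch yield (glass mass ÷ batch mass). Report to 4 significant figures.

LOI loss = 80.20 lb; glass = 2286 lb; yield = 96.61%

The intermediate values are shown (rounded to four significant figures) in the printout. Every computation keeps full precision at every stage — exactly one rounding lands on every reported value. The derived quantities are computed from the batch weights at 2286 lb of glass at full precision (net glass mass, the five compositions, ignition loss, the totals, yield), as written in question or answer.
Per-material ignition loss:
  aluminium hydroxide: 187.3 × 0.3460 = 64.81 lb
  TiO2: 383.0 × 0.01000 = 3.830 lb
  zircon sand: 60.97 × 0.001000 = 0.06097 lb
  glass-grade sand: 1361 × 0.002000 = 2.722 lb
  red lead: 373.6 × 0.02350 = 8.780 lb
Total LOI = 80.20 lb
Glass = batch − LOI = 2366 − 80.20 = 2286 lb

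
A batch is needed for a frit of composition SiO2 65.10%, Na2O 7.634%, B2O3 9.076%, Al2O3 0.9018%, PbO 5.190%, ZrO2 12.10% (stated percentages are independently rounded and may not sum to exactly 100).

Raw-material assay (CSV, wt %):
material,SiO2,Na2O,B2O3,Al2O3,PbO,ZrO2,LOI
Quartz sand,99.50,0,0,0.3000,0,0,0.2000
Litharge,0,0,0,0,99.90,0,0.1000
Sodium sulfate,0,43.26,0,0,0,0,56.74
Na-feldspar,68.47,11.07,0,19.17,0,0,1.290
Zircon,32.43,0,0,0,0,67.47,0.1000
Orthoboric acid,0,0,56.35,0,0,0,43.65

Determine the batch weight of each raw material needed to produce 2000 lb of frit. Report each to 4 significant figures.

Batch per 2000 lb frit:
  Quartz sand: 1139 lb
  Litharge: 103.9 lb
  Sodium sulfate: 333.4 lb
  Na-feldspar: 76.26 lb
  Zircon: 358.7 lb
  Orthoboric acid: 322.1 lb
Total batch = 2333 lb; LOI loss = 333.5 lb; yield = 85.71%

The working math runs at full precision in every operation; in-progress results appear rounded off to 4 significant figures when written out; a single rounding produces every reported figure; all derived quantities (LOI, totals, net glass mass, the yield, six oxide percentages) are carried starting from the weights on 2000 lb of glass at exact precision, as given in the problem or answer text.
Per-oxide target masses for 2000 lb frit:
  SiO2: 65.10% × 2000 = 1302 lb
  Na2O: 7.634% × 2000 = 152.7 lb
  B2O3: 9.076% × 2000 = 181.5 lb
  Al2O3: 0.9018% × 2000 = 18.04 lb
  PbO: 5.190% × 2000 = 103.8 lb
  ZrO2: 12.10% × 2000 = 242.0 lb
Checking each oxide sum given the weights on record, under the basis named above (sum by sum, the targets are met exact up to rounding of places):
  SiO2: 1139·0.9950 + 76.26·0.6847 + 358.7·0.3243 = 1302 lb (target 1302 lb)
  Na2O: 333.4·0.4326 + 76.26·0.1107 = 152.7 lb (target 152.7 lb)
  B2O3: 322.1·0.5635 = 181.5 lb (target 181.5 lb)
  Al2O3: 1139·0.003000 + 76.26·0.1917 = 18.04 lb (target 18.04 lb)
  PbO: 103.9·0.9990 = 103.8 lb (target 103.8 lb)
  ZrO2: 358.7·0.6747 = 242.0 lb (target 242.0 lb)
Auditing the glass mass value: whole batch net of LOI = 2000 lb (summing oxide targets gives 2000 lb; the stated basis being 2000 lb — deltas are rounding alone).
Adding the batch up: Σ batch = 2333 lb; LOI removed, Σ of batch·LOI: 333.5 lb; glass ÷ batch gives a yield of 85.71%.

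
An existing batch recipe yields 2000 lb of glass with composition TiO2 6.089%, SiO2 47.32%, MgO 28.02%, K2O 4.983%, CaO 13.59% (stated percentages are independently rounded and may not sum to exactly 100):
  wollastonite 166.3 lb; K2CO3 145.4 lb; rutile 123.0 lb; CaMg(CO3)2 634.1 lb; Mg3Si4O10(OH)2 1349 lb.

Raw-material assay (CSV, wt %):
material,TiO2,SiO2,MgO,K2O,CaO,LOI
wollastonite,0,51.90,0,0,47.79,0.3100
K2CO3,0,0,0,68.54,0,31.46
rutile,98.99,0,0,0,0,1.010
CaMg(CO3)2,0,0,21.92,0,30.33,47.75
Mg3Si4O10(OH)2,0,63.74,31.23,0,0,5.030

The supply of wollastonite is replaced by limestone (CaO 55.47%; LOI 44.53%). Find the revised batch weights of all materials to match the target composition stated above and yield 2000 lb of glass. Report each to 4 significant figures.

Mid-chain values are displayed, rounded to 4 significant figures, on the page. Every computation keeps exact precision at each step — every reported result is rounded once only — all derived quantities are carried in full float precision (glass mass, ignition loss, the five compositions, yield, totals) from the batch weights for 2000 lb of glass, as set out in the question or the answer.
Oxide mass targets, per 2000 lb glass:
  TiO2: 6.089% × 2000 = 121.8 lb
  SiO2: 47.32% × 2000 = 946.4 lb
  MgO: 28.02% × 2000 = 560.4 lb
  K2O: 4.983% × 2000 = 99.66 lb
  CaO: 13.59% × 2000 = 271.8 lb
Balance tally, oxide-wise, using the reported weights, versus the basis set out (delivered sums recover each target given rounding of the digits):
  TiO2: 123.0·0.9899 = 121.8 lb (target 121.8 lb)
  SiO2: 1485·0.6374 = 946.5 lb (target 946.4 lb)
  MgO: 441.2·0.2192 + 1485·0.3123 = 560.5 lb (target 560.4 lb)
  K2O: 145.4·0.6854 = 99.66 lb (target 99.66 lb)
  CaO: 248.8·0.5547 + 441.2·0.3033 = 271.8 lb (target 271.8 lb)
Glass-mass bookkeeping: the batch minus its LOI: 2000 lb (summing oxide targets gives 2000 lb; versus the stated basis of 2000 lb — a pure rounding effect).
Batch grand total — Σ batch = 2443 lb; Σ batch·LOI gives LOI loss = 443.1 lb; the yield ratio, glass ÷ batch: 81.86%.

Revised batch per 2000 lb glass:
  limestone: 248.8 lb
  K2CO3: 145.4 lb
  rutile: 123.0 lb
  CaMg(CO3)2: 441.2 lb
  Mg3Si4O10(OH)2: 1485 lb
Total batch = 2443 lb; LOI loss = 443.1 lb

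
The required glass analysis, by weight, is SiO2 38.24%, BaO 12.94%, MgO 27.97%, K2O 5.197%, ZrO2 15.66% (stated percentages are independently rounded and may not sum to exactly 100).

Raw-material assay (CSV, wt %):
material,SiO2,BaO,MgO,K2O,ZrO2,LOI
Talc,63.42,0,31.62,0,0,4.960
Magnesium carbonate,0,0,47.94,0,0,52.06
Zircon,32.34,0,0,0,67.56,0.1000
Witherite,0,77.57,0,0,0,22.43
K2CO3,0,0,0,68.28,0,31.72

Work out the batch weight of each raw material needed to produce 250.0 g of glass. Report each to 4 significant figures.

Full float precision is held through every step. In-progress results are shown rounded to four significant digits; a single rounding yields each reported number — all derived quantities (ignition loss, the five compositions, yield, totals, net glass mass) are computed using the weight values at 250.0 g of glass in exact precision precisely as stated by question or answer.
Oxide-by-oxide targets in 250.0 g glass:
  SiO2: 38.24% × 250.0 = 95.60 g
  BaO: 12.94% × 250.0 = 32.35 g
  MgO: 27.97% × 250.0 = 69.92 g
  K2O: 5.197% × 250.0 = 12.99 g
  ZrO2: 15.66% × 250.0 = 39.15 g
Per-oxide balance check per the reported batch figures, under the basis named above (sums match the target masses up to rounding of the answer):
  SiO2: 121.2·0.6342 + 57.95·0.3234 = 95.61 g (target 95.60 g)
  BaO: 41.70·0.7757 = 32.35 g (target 32.35 g)
  MgO: 121.2·0.3162 + 65.92·0.4794 = 69.93 g (target 69.92 g)
  K2O: 19.03·0.6828 = 12.99 g (target 12.99 g)
  ZrO2: 57.95·0.6756 = 39.15 g (target 39.15 g)
Mass balance on the glass: batch Σ − ignition loss = 250.0 g (the targets, summed, come to 250.0 g; the stated basis being 250.0 g — gaps are rounding artifacts).
Batch grand total — Σ batch = 305.8 g; loss to ignition Σ batch·LOI = 55.78 g; the yield ratio, glass ÷ batch: 81.76%.

Batch per 250.0 g glass:
  Talc: 121.2 g
  Magnesium carbonate: 65.92 g
  Zircon: 57.95 g
  Witherite: 41.70 g
  K2CO3: 19.03 g
Total batch = 305.8 g; LOI loss = 55.78 g; yield = 81.76%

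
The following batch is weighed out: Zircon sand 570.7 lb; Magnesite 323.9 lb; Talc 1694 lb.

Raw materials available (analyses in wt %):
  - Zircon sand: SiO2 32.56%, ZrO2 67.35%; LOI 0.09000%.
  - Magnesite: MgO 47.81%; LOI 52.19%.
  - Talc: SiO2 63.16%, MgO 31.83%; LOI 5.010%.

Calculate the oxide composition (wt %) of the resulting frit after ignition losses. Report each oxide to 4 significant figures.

Intermediates are shown (rounded to four significant digits) between the steps; every computation runs at exact precision through the solve — each reported number carries a single rounding — the derived quantities, which include the three compositions, net glass mass, totals, ignition loss, yield, are rebuilt at exact precision, as set out in the question or the answer, starting from the weights for 2334 lb of glass.
Delivered oxide masses:
  SiO2: 570.7·0.3256 + 1694·0.6316 = 1256 lb
  MgO: 323.9·0.4781 + 1694·0.3183 = 694.1 lb
  ZrO2: 570.7·0.6735 = 384.4 lb
LOI: 570.7·9.000e-04 + 323.9·0.5219 + 1694·0.05010 = 254.4 lb
Glass mass = batch − LOI = 2589 − 254.4 = 2334 lb (the oxide masses sum to this)
each oxide over glass, ×100, is wt %

Glass mass = 2334 lb (batch 2589 − LOI 254.4).
Composition: SiO2 53.80%, MgO 29.73%, ZrO2 16.47%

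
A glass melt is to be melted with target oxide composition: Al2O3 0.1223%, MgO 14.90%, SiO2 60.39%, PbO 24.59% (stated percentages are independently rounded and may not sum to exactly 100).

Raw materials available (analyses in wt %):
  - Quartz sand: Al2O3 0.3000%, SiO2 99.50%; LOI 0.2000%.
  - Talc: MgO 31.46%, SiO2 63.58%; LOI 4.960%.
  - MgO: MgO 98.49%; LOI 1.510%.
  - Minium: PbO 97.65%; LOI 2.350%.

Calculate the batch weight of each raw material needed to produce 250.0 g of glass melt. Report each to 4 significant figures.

Batch per 250.0 g glass melt:
  Quartz sand: 101.9 g
  Talc: 77.96 g
  MgO: 12.92 g
  Minium: 62.95 g
Total batch = 255.7 g; LOI loss = 5.745 g; yield = 97.75%

Every computation maintains full float precision at all times; values along the way are displayed rounded to four significant figures in the working — exactly one rounding lands on every reported result — all derived quantities are recomputed from the weighed amounts per 250.0 g of glass in full precision (yield, the totals, four oxide percentages, glass mass, ignition loss), as written in the problem or the answer.
Oxide-by-oxide targets in 250.0 g glass melt:
  Al2O3: 0.1223% × 250.0 = 0.3058 g
  MgO: 14.90% × 250.0 = 37.25 g
  SiO2: 60.39% × 250.0 = 151.0 g
  PbO: 24.59% × 250.0 = 61.48 g
Per-oxide balance check working from each reported weight, against the basis in use (each sum matches its target mass given rounding of the digits):
  Al2O3: 101.9·0.003000 = 0.3057 g (target 0.3058 g)
  MgO: 77.96·0.3146 + 12.92·0.9849 = 37.25 g (target 37.25 g)
  SiO2: 101.9·0.9950 + 77.96·0.6358 = 151.0 g (target 151.0 g)
  PbO: 62.95·0.9765 = 61.47 g (target 61.48 g)
Mass balance on the glass: whole batch net of LOI = 250.0 g (per-oxide target masses sum to 250.0 g; the stated basis being 250.0 g — rounding explains the deltas).
Batch grand total — Σ batch = 255.7 g; the LOI term Σ batch·LOI equals 5.745 g; glass ÷ batch gives a yield of 97.75%.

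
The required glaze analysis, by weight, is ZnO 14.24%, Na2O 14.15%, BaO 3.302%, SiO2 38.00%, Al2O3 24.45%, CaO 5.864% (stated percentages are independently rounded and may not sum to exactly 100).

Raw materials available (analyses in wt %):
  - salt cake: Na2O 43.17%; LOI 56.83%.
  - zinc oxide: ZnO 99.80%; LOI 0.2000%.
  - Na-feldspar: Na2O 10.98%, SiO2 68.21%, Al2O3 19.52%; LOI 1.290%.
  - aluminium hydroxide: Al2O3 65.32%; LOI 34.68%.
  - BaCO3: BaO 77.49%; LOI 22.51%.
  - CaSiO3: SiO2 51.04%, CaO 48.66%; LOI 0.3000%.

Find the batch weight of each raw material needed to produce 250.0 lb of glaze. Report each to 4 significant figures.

Batch per 250.0 lb glaze:
  salt cake: 52.25 lb
  zinc oxide: 35.67 lb
  Na-feldspar: 116.7 lb
  aluminium hydroxide: 58.69 lb
  BaCO3: 10.65 lb
  CaSiO3: 30.13 lb
Total batch = 304.1 lb; LOI loss = 54.11 lb; yield = 82.21%

The intermediate values are shown, rounded to four significant digits, at each printed step; the working math maintains full precision through the solve. A single rounding finalizes each reported figure — derived quantities, which include glass mass, totals, LOI, six oxide percentages, the yield, are computed in exact precision, exactly as shown in the problem or the answer, starting from the weights at 250.0 lb of glass.
Target masses of each oxide per 250.0 lb glaze:
  ZnO: 14.24% × 250.0 = 35.60 lb
  Na2O: 14.15% × 250.0 = 35.38 lb
  BaO: 3.302% × 250.0 = 8.255 lb
  SiO2: 38.00% × 250.0 = 95.00 lb
  Al2O3: 24.45% × 250.0 = 61.12 lb
  CaO: 5.864% × 250.0 = 14.66 lb
Per-oxide balance check per the reported batch figures, against the basis in use (sums match the target masses exact up to rounding of places):
  ZnO: 35.67·0.9980 = 35.60 lb (target 35.60 lb)
  Na2O: 52.25·0.4317 + 116.7·0.1098 = 35.37 lb (target 35.38 lb)
  BaO: 10.65·0.7749 = 8.253 lb (target 8.255 lb)
  SiO2: 116.7·0.6821 + 30.13·0.5104 = 94.98 lb (target 95.00 lb)
  Al2O3: 116.7·0.1952 + 58.69·0.6532 = 61.12 lb (target 61.12 lb)
  CaO: 30.13·0.4866 = 14.66 lb (target 14.66 lb)
Glass mass check: the batch minus its LOI: 250.0 lb (per-oxide target masses sum to 250.0 lb; the stated basis being 250.0 lb — gaps are rounding artifacts).
Summing the batch: Σ batch = 304.1 lb; Σ batch·LOI gives LOI loss = 54.11 lb; glass ÷ batch gives a yield of 82.21%.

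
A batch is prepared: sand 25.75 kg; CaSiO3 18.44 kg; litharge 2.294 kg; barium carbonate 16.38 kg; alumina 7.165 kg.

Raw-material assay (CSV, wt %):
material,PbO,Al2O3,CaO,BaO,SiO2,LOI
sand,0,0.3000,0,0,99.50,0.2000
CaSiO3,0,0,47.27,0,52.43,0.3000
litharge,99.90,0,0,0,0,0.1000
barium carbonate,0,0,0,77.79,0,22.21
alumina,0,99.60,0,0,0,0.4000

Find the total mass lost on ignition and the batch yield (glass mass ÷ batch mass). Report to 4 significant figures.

LOI loss = 3.776 kg; glass = 66.25 kg; yield = 94.61%

In-progress results appear rounded to 4 significant digits across the worked steps; each numeric step maintains full precision at every stage; each reported value undergoes a single rounding; all derived quantities are recomputed in exact precision (ignition loss, five oxide percentages, yield, the totals, glass mass) from the batch weights on 66.25 kg of glass, as they appear in the question or the answer.
Ignition loss by material:
  sand: 25.75 × 0.002000 = 0.05150 kg
  CaSiO3: 18.44 × 0.003000 = 0.05532 kg
  litharge: 2.294 × 0.001000 = 0.002294 kg
  barium carbonate: 16.38 × 0.2221 = 3.638 kg
  alumina: 7.165 × 0.004000 = 0.02866 kg
Total LOI = 3.776 kg
Glass = batch − LOI = 70.03 − 3.776 = 66.25 kg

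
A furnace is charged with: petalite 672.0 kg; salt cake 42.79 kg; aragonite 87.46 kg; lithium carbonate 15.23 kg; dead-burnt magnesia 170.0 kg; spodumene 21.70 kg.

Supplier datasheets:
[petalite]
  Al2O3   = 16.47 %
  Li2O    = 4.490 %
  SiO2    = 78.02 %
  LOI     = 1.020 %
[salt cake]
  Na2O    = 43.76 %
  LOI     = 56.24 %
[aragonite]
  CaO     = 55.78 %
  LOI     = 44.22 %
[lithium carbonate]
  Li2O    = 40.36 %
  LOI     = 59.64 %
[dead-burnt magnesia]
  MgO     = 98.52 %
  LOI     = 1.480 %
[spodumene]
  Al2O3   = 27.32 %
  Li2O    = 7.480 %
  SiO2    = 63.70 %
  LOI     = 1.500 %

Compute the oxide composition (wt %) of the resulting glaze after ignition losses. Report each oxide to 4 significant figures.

Values along the way appear, rounded to four significant figures, as written — the working math maintains full float precision from start to finish; every reported figure is rounded exactly once; derived quantities are computed in full float precision (totals, glass mass, six oxide percentages, LOI, the yield) from the batch weights at 927.7 kg of glass, as quoted within either problem or answer.
Oxide-by-oxide delivered mass:
  MgO: 170.0·0.9852 = 167.5 kg
  CaO: 87.46·0.5578 = 48.79 kg
  Al2O3: 672.0·0.1647 + 21.70·0.2732 = 116.6 kg
  Li2O: 672.0·0.04490 + 15.23·0.4036 + 21.70·0.07480 = 37.94 kg
  Na2O: 42.79·0.4376 = 18.72 kg
  SiO2: 672.0·0.7802 + 21.70·0.6370 = 538.1 kg
LOI: 672.0·0.01020 + 42.79·0.5624 + 87.46·0.4422 + 15.23·0.5964 + 170.0·0.01480 + 21.70·0.01500 = 81.52 kg
The glass mass, total less LOI, = 1009 − 81.52 = 927.7 kg (the oxide masses sum to this)
percent share: oxide ÷ glass, ×100

Glass mass = 927.7 kg (batch 1009 − LOI 81.52).
Composition: MgO 18.05%, CaO 5.259%, Al2O3 12.57%, Li2O 4.090%, Na2O 2.019%, SiO2 58.01%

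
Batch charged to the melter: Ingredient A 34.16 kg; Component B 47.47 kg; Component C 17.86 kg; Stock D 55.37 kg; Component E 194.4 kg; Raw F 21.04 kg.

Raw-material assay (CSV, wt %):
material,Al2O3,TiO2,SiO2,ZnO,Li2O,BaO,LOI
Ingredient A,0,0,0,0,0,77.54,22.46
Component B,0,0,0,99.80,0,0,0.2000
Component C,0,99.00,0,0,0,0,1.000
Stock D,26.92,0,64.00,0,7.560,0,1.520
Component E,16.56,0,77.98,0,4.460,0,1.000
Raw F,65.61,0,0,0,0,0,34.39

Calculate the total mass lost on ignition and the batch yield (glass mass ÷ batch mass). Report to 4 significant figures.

LOI loss = 17.97 kg; glass = 352.3 kg; yield = 95.15%

Full precision is maintained at all times; values along the way appear (rounded to four significant digits) in the working. Each reported number carries a single rounding. Derived quantities (glass mass, the yield, six oxide percentages, the totals, ignition loss) are re-derived at full float precision from the weighed amounts at 352.3 kg of glass exactly as shown in either problem or answer.
Loss on ignition, line by line:
  Ingredient A: 34.16 × 0.2246 = 7.672 kg
  Component B: 47.47 × 0.002000 = 0.09494 kg
  Component C: 17.86 × 0.01000 = 0.1786 kg
  Stock D: 55.37 × 0.01520 = 0.8416 kg
  Component E: 194.4 × 0.01000 = 1.944 kg
  Raw F: 21.04 × 0.3439 = 7.236 kg
Total LOI = 17.97 kg
Glass = batch − LOI = 370.3 − 17.97 = 352.3 kg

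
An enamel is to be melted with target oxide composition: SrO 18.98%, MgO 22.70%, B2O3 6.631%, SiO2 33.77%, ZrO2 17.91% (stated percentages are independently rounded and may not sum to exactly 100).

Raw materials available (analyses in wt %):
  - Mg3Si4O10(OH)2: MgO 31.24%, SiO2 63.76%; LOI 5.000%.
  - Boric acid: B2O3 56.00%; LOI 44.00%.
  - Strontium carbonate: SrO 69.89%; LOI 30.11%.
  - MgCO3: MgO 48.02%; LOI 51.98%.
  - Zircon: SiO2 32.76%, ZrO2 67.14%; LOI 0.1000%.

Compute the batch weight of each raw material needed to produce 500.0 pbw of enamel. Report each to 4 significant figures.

Working values appear, with 4-significant-figure rounding, in the printout; every computation maintains full precision through every step; each reported result takes exactly one rounding; the derived quantities, including glass mass, totals, five oxide percentages, LOI, yield, are re-derived starting from the weights for 500.0 pbw of glass in full precision, as written in the problem or answer text.
Oxide-by-oxide targets in 500.0 pbw enamel:
  SrO: 18.98% × 500.0 = 94.90 pbw
  MgO: 22.70% × 500.0 = 113.5 pbw
  B2O3: 6.631% × 500.0 = 33.16 pbw
  SiO2: 33.77% × 500.0 = 168.8 pbw
  ZrO2: 17.91% × 500.0 = 89.55 pbw
Mass-balance tally per oxide per the reported batch figures, on the stated basis (summed amounts equal target values exact up to rounding of places):
  SrO: 135.8·0.6989 = 94.91 pbw (target 94.90 pbw)
  MgO: 196.3·0.3124 + 108.7·0.4802 = 113.5 pbw (target 113.5 pbw)
  B2O3: 59.21·0.5600 = 33.16 pbw (target 33.16 pbw)
  SiO2: 196.3·0.6376 + 133.4·0.3276 = 168.9 pbw (target 168.8 pbw)
  ZrO2: 133.4·0.6714 = 89.56 pbw (target 89.55 pbw)
Glass-mass closure: Σ batch − LOI loss = 500.0 pbw (per-oxide target masses sum to 500.0 pbw; against the stated basis, 500.0 pbw — gaps are rounding artifacts).
Batch total: Σ batch = 633.4 pbw; LOI removed, Σ of batch·LOI: 133.4 pbw; yield, glass over the total, = 78.94%.

Batch per 500.0 pbw enamel:
  Mg3Si4O10(OH)2: 196.3 pbw
  Boric acid: 59.21 pbw
  Strontium carbonate: 135.8 pbw
  MgCO3: 108.7 pbw
  Zircon: 133.4 pbw
Total batch = 633.4 pbw; LOI loss = 133.4 pbw; yield = 78.94%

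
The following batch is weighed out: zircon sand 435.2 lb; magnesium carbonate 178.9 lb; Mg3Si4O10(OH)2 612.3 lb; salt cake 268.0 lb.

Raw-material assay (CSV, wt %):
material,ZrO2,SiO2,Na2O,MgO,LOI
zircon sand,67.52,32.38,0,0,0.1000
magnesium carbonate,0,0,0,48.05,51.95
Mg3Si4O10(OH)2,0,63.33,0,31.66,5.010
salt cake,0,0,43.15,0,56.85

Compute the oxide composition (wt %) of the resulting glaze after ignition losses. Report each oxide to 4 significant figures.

Every computation maintains full float precision at every stage; values along the way are displayed rounded to 4 significant digits on the page; exactly one rounding lands on every reported number — the derived quantities are computed from the batch weights on 1218 lb of glass at exact precision (the four compositions, totals, net glass mass, ignition loss, the yield) as written in the question or the answer.
Oxide-by-oxide delivered mass:
  ZrO2: 435.2·0.6752 = 293.8 lb
  SiO2: 435.2·0.3238 + 612.3·0.6333 = 528.7 lb
  Na2O: 268.0·0.4315 = 115.6 lb
  MgO: 178.9·0.4805 + 612.3·0.3166 = 279.8 lb
LOI: 435.2·0.001000 + 178.9·0.5195 + 612.3·0.05010 + 268.0·0.5685 = 276.4 lb
Glass mass = batch − LOI = 1494 − 276.4 = 1218 lb (consistent with Σ oxide mass)
percent share: oxide ÷ glass, ×100

Glass mass = 1218 lb (batch 1494 − LOI 276.4).
Composition: ZrO2 24.13%, SiO2 43.41%, Na2O 9.494%, MgO 22.97%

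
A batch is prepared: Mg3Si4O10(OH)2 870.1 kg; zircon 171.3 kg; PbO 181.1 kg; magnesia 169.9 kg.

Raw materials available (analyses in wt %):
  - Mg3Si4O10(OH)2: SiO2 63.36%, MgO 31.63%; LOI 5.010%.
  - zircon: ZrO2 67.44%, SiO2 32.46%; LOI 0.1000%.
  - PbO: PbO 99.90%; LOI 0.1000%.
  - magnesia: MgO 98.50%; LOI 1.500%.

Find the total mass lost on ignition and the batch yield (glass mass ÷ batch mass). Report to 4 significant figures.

Each numeric step carries exact precision through every step — rounding to four significant figures extends to every intermediate as displayed — exactly one rounding is applied to every reported figure. Derived quantities (ignition loss, totals, glass mass, the yield, four oxide percentages) are carried from the batch weights for 1346 kg of glass at full precision, as set out in problem or answer.
Each material's LOI contribution:
  Mg3Si4O10(OH)2: 870.1 × 0.05010 = 43.59 kg
  zircon: 171.3 × 0.001000 = 0.1713 kg
  PbO: 181.1 × 0.001000 = 0.1811 kg
  magnesia: 169.9 × 0.01500 = 2.549 kg
Total LOI = 46.49 kg
Glass = batch − LOI = 1392 − 46.49 = 1346 kg

LOI loss = 46.49 kg; glass = 1346 kg; yield = 96.66%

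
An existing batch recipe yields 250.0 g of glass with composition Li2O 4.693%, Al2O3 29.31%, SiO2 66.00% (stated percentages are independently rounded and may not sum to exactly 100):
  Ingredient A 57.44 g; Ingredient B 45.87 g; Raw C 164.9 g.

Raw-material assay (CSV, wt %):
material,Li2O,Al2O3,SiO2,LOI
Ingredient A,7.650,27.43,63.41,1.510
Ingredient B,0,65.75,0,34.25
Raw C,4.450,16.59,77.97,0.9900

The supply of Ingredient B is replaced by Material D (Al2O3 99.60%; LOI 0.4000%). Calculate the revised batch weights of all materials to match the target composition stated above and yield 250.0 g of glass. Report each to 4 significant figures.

Each numeric step holds exact precision at every stage; intermediates are printed, with 4-significant-digit rounding, in the working. Each reported value is rounded only once — the derived quantities (ignition loss, glass mass, three oxide percentages, totals, the yield) are re-derived at exact precision starting from the weights at 250.0 g of glass exactly as shown in either problem or answer.
The oxide mass targets at 250.0 g glass:
  Li2O: 4.693% × 250.0 = 11.73 g
  Al2O3: 29.31% × 250.0 = 73.28 g
  SiO2: 66.00% × 250.0 = 165.0 g
Checking each oxide sum with the batch weights as given, relative to the basis at hand (oxide sums agree with the targets modulo rounding of the values):
  Li2O: 57.44·0.07650 + 164.9·0.04450 = 11.73 g (target 11.73 g)
  Al2O3: 57.44·0.2743 + 30.28·0.9960 + 164.9·0.1659 = 73.27 g (target 73.28 g)
  SiO2: 57.44·0.6341 + 164.9·0.7797 = 165.0 g (target 165.0 g)
Mass balance on the glass: the batch minus its LOI: 250.0 g (the targets, summed, come to 250.0 g; stated basis 250.0 g — deltas are rounding alone).
Whole-batch sum: Σ batch = 252.6 g; the LOI term Σ batch·LOI equals 2.621 g; as yield: glass ÷ batch → 98.96%.

Revised batch per 250.0 g glass:
  Ingredient A: 57.44 g
  Material D: 30.28 g
  Raw C: 164.9 g
Total batch = 252.6 g; LOI loss = 2.621 g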